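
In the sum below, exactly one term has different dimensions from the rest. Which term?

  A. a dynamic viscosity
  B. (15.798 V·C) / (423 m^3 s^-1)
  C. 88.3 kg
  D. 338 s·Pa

C.

Work out the base dimensions of each:
  A. [dynamic viscosity] = kg·m⁻¹·s⁻¹
  B. [kg·m²·s⁻²] / [m³·s⁻¹] = kg·m⁻¹·s⁻¹
  C. kg
  D. Pa·s = N·m⁻²·s = kg·m⁻¹·s⁻¹
All reduce to kg·m⁻¹·s⁻¹ except C., which is kg.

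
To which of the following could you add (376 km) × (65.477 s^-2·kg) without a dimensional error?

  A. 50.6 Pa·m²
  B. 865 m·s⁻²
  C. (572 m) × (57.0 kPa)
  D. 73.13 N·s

Reference: [m] · [kg·s⁻²] = kg·m·s⁻².
Each option:
  A. Pa·m² = N·m⁻²·m² = kg·m·s⁻²  ← same
  B. m·s⁻²
  C. [m] · [kg·m⁻¹·s⁻²] = kg·s⁻²
  D. N·s = kg·m·s⁻²·s = kg·m·s⁻¹
Only A. matches kg·m·s⁻².

A.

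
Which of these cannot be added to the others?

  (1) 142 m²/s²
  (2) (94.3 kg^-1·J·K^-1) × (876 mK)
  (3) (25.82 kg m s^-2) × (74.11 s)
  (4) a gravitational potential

In SI base units:
  (1) m²·s⁻²
  (2) [m²·s⁻²·K⁻¹] · [K] = m²·s⁻²
  (3) [kg·m·s⁻²] · [s] = kg·m·s⁻¹
  (4) [gravitational potential] = m²·s⁻²
All reduce to m²·s⁻² except (3), which is kg·m·s⁻¹.

(3)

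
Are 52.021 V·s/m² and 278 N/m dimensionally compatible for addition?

No

Expand each in SI base units:
  52.021 V·s/m²:  V·s·m⁻² = J·C⁻¹·s·m⁻² = kg·s⁻²·A⁻¹
  278 N/m:  N·m⁻¹ = kg·m·s⁻²·m⁻¹ = kg·s⁻²
kg·s⁻²·A⁻¹ ≠ kg·s⁻², so they cannot be added.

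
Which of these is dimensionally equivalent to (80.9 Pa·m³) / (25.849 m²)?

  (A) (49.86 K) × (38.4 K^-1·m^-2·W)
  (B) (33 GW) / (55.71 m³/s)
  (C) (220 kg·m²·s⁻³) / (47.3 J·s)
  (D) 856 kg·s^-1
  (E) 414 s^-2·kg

Reference: [kg·m²·s⁻²] / [m²] = kg·s⁻².
Each option:
  (A) [K] · [kg·s⁻³·K⁻¹] = kg·s⁻³
  (B) [kg·m²·s⁻³] / [m³·s⁻¹] = kg·m⁻¹·s⁻²
  (C) [kg·m²·s⁻³] / [kg·m²·s⁻¹] = s⁻²
  (D) kg·s⁻¹
  (E) kg·s⁻²  ← same
Only (E) matches kg·s⁻².

(E)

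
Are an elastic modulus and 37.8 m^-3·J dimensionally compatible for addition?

Expand each in SI base units:
  an elastic modulus:  [elastic modulus] = kg·m⁻¹·s⁻²
  37.8 m^-3·J:  J·m⁻³ = N·m·m⁻³ = kg·m⁻¹·s⁻²
Both are kg·m⁻¹·s⁻², so they have the same dimensions and can be added.

Yes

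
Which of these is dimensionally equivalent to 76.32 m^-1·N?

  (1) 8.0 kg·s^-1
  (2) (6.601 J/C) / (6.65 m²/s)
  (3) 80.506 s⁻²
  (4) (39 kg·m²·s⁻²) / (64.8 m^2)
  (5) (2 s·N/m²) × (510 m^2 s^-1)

(4)

Reference: N·m⁻¹ = kg·m·s⁻²·m⁻¹ = kg·s⁻².
Each option:
  (1) kg·s⁻¹
  (2) [kg·m²·s⁻³·A⁻¹] / [m²·s⁻¹] = kg·s⁻²·A⁻¹
  (3) s⁻²
  (4) [kg·m²·s⁻²] / [m²] = kg·s⁻²  ← same
  (5) [kg·m⁻¹·s⁻¹] · [m²·s⁻¹] = kg·m·s⁻²
Only (4) matches kg·s⁻².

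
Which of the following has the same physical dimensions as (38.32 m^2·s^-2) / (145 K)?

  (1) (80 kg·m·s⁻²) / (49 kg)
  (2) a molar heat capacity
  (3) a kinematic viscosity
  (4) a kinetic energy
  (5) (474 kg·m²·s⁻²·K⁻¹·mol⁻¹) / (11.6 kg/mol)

(5)

Reference: [m²·s⁻²] / [K] = m²·s⁻²·K⁻¹.
Each option:
  (1) [kg·m·s⁻²] / [kg] = m·s⁻²
  (2) [molar heat capacity] = kg·m²·s⁻²·K⁻¹·mol⁻¹
  (3) [kinematic viscosity] = m²·s⁻¹
  (4) [kinetic energy] = kg·m²·s⁻²
  (5) [kg·m²·s⁻²·K⁻¹·mol⁻¹] / [kg·mol⁻¹] = m²·s⁻²·K⁻¹  ← same
Only (5) matches m²·s⁻²·K⁻¹.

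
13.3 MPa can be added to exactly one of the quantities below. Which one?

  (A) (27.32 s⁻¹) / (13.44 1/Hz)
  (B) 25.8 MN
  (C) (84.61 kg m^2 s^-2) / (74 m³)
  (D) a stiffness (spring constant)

(C)

Reference: Pa = N·m⁻² = kg·m⁻¹·s⁻².
Each option:
  (A) [s⁻¹] / [s] = s⁻²
  (B) N = kg·m·s⁻²
  (C) [kg·m²·s⁻²] / [m³] = kg·m⁻¹·s⁻²  ← same
  (D) [stiffness (spring constant)] = kg·s⁻²
Only (C) matches kg·m⁻¹·s⁻².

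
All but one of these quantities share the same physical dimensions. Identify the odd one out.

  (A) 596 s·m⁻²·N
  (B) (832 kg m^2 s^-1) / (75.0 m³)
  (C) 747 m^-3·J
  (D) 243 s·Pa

Reduce each to base SI dimensions:
  (A) N·s·m⁻² = kg·m·s⁻²·s·m⁻² = kg·m⁻¹·s⁻¹
  (B) [kg·m²·s⁻¹] / [m³] = kg·m⁻¹·s⁻¹
  (C) J·m⁻³ = N·m·m⁻³ = kg·m⁻¹·s⁻²
  (D) Pa·s = N·m⁻²·s = kg·m⁻¹·s⁻¹
All reduce to kg·m⁻¹·s⁻¹ except (C), which is kg·m⁻¹·s⁻².

(C)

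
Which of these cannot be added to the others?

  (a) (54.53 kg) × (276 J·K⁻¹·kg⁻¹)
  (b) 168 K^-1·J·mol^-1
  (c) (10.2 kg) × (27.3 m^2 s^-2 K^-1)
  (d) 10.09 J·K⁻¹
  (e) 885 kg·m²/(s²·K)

(b)

Dimensions:
  (a) [kg] · [m²·s⁻²·K⁻¹] = kg·m²·s⁻²·K⁻¹
  (b) J·mol⁻¹·K⁻¹ = N·m·mol⁻¹·K⁻¹ = kg·m²·s⁻²·K⁻¹·mol⁻¹
  (c) [kg] · [m²·s⁻²·K⁻¹] = kg·m²·s⁻²·K⁻¹
  (d) J·K⁻¹ = N·m·K⁻¹ = kg·m²·s⁻²·K⁻¹
  (e) kg·m²·s⁻²·K⁻¹
All reduce to kg·m²·s⁻²·K⁻¹ except (b), which is kg·m²·s⁻²·K⁻¹·mol⁻¹.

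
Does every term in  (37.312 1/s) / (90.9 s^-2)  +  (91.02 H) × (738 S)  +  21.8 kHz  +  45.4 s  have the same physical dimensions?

Dimensions:
  (37.312 1/s) / (90.9 s^-2):  [s⁻¹] / [s⁻²] = s
  (91.02 H) × (738 S):  [kg·m²·s⁻²·A⁻²] · [kg⁻¹·m⁻²·s³·A²] = s
  21.8 kHz:  Hz = s⁻¹
  45.4 s:  s
The terms do not share a single dimension (s vs s⁻¹).

No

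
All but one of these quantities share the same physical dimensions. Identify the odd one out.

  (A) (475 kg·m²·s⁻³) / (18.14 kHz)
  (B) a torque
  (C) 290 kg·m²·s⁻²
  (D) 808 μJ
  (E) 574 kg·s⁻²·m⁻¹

Dimensions:
  (A) [kg·m²·s⁻³] / [s⁻¹] = kg·m²·s⁻²
  (B) [torque] = kg·m²·s⁻²
  (C) kg·m²·s⁻²
  (D) J = N·m = kg·m²·s⁻²
  (E) kg·m⁻¹·s⁻²
All reduce to kg·m²·s⁻² except (E), which is kg·m⁻¹·s⁻².

(E)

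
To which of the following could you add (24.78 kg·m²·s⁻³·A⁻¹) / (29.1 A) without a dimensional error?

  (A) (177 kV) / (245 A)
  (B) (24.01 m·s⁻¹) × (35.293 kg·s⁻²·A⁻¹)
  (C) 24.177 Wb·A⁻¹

Reference: [kg·m²·s⁻³·A⁻¹] / [A] = kg·m²·s⁻³·A⁻².
Each option:
  (A) [kg·m²·s⁻³·A⁻¹] / [A] = kg·m²·s⁻³·A⁻²  ← same
  (B) [m·s⁻¹] · [kg·s⁻²·A⁻¹] = kg·m·s⁻³·A⁻¹
  (C) Wb·A⁻¹ = V·s·A⁻¹ = kg·m²·s⁻²·A⁻²
Only (A) matches kg·m²·s⁻³·A⁻².

(A)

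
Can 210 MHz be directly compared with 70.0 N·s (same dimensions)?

No

Reduce each to base SI dimensions:
  210 MHz:  Hz = s⁻¹
  70.0 N·s:  N·s = kg·m·s⁻²·s = kg·m·s⁻¹
s⁻¹ ≠ kg·m·s⁻¹, so they cannot be added.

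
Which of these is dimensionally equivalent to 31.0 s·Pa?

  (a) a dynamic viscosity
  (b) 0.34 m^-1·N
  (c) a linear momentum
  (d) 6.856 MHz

(a)

Reference: Pa·s = N·m⁻²·s = kg·m⁻¹·s⁻¹.
Each option:
  (a) [dynamic viscosity] = kg·m⁻¹·s⁻¹  ← same
  (b) N·m⁻¹ = kg·m·s⁻²·m⁻¹ = kg·s⁻²
  (c) [linear momentum] = kg·m·s⁻¹
  (d) Hz = s⁻¹
Only (a) matches kg·m⁻¹·s⁻¹.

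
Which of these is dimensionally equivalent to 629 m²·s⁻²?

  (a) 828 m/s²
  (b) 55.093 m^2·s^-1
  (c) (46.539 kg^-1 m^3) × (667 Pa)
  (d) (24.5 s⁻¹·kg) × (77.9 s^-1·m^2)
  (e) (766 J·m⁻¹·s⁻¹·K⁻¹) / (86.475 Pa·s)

(c)

Reference: m²·s⁻².
Each option:
  (a) m·s⁻²
  (b) m²·s⁻¹
  (c) [kg⁻¹·m³] · [kg·m⁻¹·s⁻²] = m²·s⁻²  ← same
  (d) [kg·s⁻¹] · [m²·s⁻¹] = kg·m²·s⁻²
  (e) [kg·m·s⁻³·K⁻¹] / [kg·m⁻¹·s⁻¹] = m²·s⁻²·K⁻¹
Only (c) matches m²·s⁻².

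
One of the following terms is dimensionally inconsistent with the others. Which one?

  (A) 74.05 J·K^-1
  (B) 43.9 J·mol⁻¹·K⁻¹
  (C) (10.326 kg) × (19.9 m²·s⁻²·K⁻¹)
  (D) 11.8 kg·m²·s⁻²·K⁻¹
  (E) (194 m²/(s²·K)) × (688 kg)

(B)

In SI base units:
  (A) J·K⁻¹ = N·m·K⁻¹ = kg·m²·s⁻²·K⁻¹
  (B) J·mol⁻¹·K⁻¹ = N·m·mol⁻¹·K⁻¹ = kg·m²·s⁻²·K⁻¹·mol⁻¹
  (C) [kg] · [m²·s⁻²·K⁻¹] = kg·m²·s⁻²·K⁻¹
  (D) kg·m²·s⁻²·K⁻¹
  (E) [m²·s⁻²·K⁻¹] · [kg] = kg·m²·s⁻²·K⁻¹
All reduce to kg·m²·s⁻²·K⁻¹ except (B), which is kg·m²·s⁻²·K⁻¹·mol⁻¹.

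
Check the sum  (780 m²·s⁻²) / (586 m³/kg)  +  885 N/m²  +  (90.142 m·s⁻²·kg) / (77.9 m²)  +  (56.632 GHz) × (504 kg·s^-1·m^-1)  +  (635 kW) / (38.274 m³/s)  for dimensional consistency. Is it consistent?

Reduce each to base SI dimensions:
  (780 m²·s⁻²) / (586 m³/kg):  [m²·s⁻²] / [kg⁻¹·m³] = kg·m⁻¹·s⁻²
  885 N/m²:  N·m⁻² = kg·m·s⁻²·m⁻² = kg·m⁻¹·s⁻²
  (90.142 m·s⁻²·kg) / (77.9 m²):  [kg·m·s⁻²] / [m²] = kg·m⁻¹·s⁻²
  (56.632 GHz) × (504 kg·s^-1·m^-1):  [s⁻¹] · [kg·m⁻¹·s⁻¹] = kg·m⁻¹·s⁻²
  (635 kW) / (38.274 m³/s):  [kg·m²·s⁻³] / [m³·s⁻¹] = kg·m⁻¹·s⁻²
Every term reduces to kg·m⁻¹·s⁻².

Yes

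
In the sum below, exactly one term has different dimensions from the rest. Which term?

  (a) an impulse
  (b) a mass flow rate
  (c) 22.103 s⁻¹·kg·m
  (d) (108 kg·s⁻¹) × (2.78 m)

(b)

Work out the base dimensions of each:
  (a) [impulse] = kg·m·s⁻¹
  (b) [mass flow rate] = kg·s⁻¹
  (c) kg·m·s⁻¹
  (d) [kg·s⁻¹] · [m] = kg·m·s⁻¹
All reduce to kg·m·s⁻¹ except (b), which is kg·s⁻¹.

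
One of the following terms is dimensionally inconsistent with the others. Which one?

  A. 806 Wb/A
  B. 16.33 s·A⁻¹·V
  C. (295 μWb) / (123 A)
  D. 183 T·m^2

D.

Reduce each to base SI dimensions:
  A. Wb·A⁻¹ = V·s·A⁻¹ = kg·m²·s⁻²·A⁻²
  B. V·s·A⁻¹ = J·C⁻¹·s·A⁻¹ = kg·m²·s⁻²·A⁻²
  C. [kg·m²·s⁻²·A⁻¹] / [A] = kg·m²·s⁻²·A⁻²
  D. T·m² = Wb·m⁻²·m² = kg·m²·s⁻²·A⁻¹
All reduce to kg·m²·s⁻²·A⁻² except D., which is kg·m²·s⁻²·A⁻¹.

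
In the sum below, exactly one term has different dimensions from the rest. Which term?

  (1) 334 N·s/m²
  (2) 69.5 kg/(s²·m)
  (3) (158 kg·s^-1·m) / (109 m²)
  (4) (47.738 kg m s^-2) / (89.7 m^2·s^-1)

(2)

In SI base units:
  (1) N·s·m⁻² = kg·m·s⁻²·s·m⁻² = kg·m⁻¹·s⁻¹
  (2) kg·m⁻¹·s⁻²
  (3) [kg·m·s⁻¹] / [m²] = kg·m⁻¹·s⁻¹
  (4) [kg·m·s⁻²] / [m²·s⁻¹] = kg·m⁻¹·s⁻¹
All reduce to kg·m⁻¹·s⁻¹ except (2), which is kg·m⁻¹·s⁻².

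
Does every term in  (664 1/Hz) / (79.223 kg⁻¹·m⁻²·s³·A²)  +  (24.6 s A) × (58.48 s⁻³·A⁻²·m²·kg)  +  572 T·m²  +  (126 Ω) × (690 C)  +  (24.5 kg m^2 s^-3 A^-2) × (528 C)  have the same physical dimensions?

Work out the base dimensions of each:
  (664 1/Hz) / (79.223 kg⁻¹·m⁻²·s³·A²):  [s] / [kg⁻¹·m⁻²·s³·A²] = kg·m²·s⁻²·A⁻²
  (24.6 s A) × (58.48 s⁻³·A⁻²·m²·kg):  [s·A] · [kg·m²·s⁻³·A⁻²] = kg·m²·s⁻²·A⁻¹
  572 T·m²:  T·m² = Wb·m⁻²·m² = kg·m²·s⁻²·A⁻¹
  (126 Ω) × (690 C):  [kg·m²·s⁻³·A⁻²] · [s·A] = kg·m²·s⁻²·A⁻¹
  (24.5 kg m^2 s^-3 A^-2) × (528 C):  [kg·m²·s⁻³·A⁻²] · [s·A] = kg·m²·s⁻²·A⁻¹
The terms do not share a single dimension (kg·m²·s⁻²·A⁻² vs kg·m²·s⁻²·A⁻¹).

No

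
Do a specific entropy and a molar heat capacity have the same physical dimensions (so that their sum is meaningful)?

Expand each in SI base units:
  a specific entropy:  [specific entropy] = m²·s⁻²·K⁻¹
  a molar heat capacity:  [molar heat capacity] = kg·m²·s⁻²·K⁻¹·mol⁻¹
m²·s⁻²·K⁻¹ ≠ kg·m²·s⁻²·K⁻¹·mol⁻¹, so they cannot be added.

No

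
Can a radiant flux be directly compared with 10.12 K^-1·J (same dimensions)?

No

Expand each in SI base units:
  a radiant flux:  [radiant flux] = kg·m²·s⁻³
  10.12 K^-1·J:  J·K⁻¹ = N·m·K⁻¹ = kg·m²·s⁻²·K⁻¹
kg·m²·s⁻³ ≠ kg·m²·s⁻²·K⁻¹, so they cannot be added.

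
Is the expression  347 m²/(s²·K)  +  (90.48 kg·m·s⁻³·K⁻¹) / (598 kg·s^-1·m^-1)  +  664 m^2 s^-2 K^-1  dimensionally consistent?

In SI base units:
  347 m²/(s²·K):  m²·s⁻²·K⁻¹
  (90.48 kg·m·s⁻³·K⁻¹) / (598 kg·s^-1·m^-1):  [kg·m·s⁻³·K⁻¹] / [kg·m⁻¹·s⁻¹] = m²·s⁻²·K⁻¹
  664 m^2 s^-2 K^-1:  m²·s⁻²·K⁻¹
Every term reduces to m²·s⁻²·K⁻¹.

Yes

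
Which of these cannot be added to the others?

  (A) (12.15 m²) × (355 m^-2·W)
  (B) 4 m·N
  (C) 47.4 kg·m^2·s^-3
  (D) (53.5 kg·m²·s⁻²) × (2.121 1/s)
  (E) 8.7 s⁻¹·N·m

Work out the base dimensions of each:
  (A) [m²] · [kg·s⁻³] = kg·m²·s⁻³
  (B) N·m = kg·m·s⁻²·m = kg·m²·s⁻²
  (C) kg·m²·s⁻³
  (D) [kg·m²·s⁻²] · [s⁻¹] = kg·m²·s⁻³
  (E) N·m·s⁻¹ = kg·m·s⁻²·m·s⁻¹ = kg·m²·s⁻³
All reduce to kg·m²·s⁻³ except (B), which is kg·m²·s⁻².

(B)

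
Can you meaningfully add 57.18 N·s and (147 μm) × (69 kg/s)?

Expand each in SI base units:
  57.18 N·s:  N·s = kg·m·s⁻²·s = kg·m·s⁻¹
  (147 μm) × (69 kg/s):  [m] · [kg·s⁻¹] = kg·m·s⁻¹
Both are kg·m·s⁻¹, so they have the same dimensions and can be added.

Yes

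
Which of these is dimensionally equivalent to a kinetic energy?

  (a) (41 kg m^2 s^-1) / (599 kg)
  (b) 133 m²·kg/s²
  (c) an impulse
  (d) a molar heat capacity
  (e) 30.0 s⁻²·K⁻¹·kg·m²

(b)

Reference: [kinetic energy] = kg·m²·s⁻².
Each option:
  (a) [kg·m²·s⁻¹] / [kg] = m²·s⁻¹
  (b) kg·m²·s⁻²  ← same
  (c) [impulse] = kg·m·s⁻¹
  (d) [molar heat capacity] = kg·m²·s⁻²·K⁻¹·mol⁻¹
  (e) kg·m²·s⁻²·K⁻¹
Only (b) matches kg·m²·s⁻².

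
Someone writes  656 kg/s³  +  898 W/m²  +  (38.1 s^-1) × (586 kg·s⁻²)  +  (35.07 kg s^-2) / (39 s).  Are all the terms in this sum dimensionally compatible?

Dimensions:
  656 kg/s³:  kg·s⁻³
  898 W/m²:  W·m⁻² = J·s⁻¹·m⁻² = kg·s⁻³
  (38.1 s^-1) × (586 kg·s⁻²):  [s⁻¹] · [kg·s⁻²] = kg·s⁻³
  (35.07 kg s^-2) / (39 s):  [kg·s⁻²] / [s] = kg·s⁻³
Every term reduces to kg·s⁻³.

Yes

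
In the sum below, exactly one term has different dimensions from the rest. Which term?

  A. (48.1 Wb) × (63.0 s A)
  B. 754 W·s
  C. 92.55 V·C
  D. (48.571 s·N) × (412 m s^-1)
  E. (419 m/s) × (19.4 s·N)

Dimensions:
  A. [kg·m²·s⁻²·A⁻¹] · [s·A] = kg·m²·s⁻¹
  B. W·s = J·s⁻¹·s = kg·m²·s⁻²
  C. C·V = s·A·J·C⁻¹ = kg·m²·s⁻²
  D. [kg·m·s⁻¹] · [m·s⁻¹] = kg·m²·s⁻²
  E. [m·s⁻¹] · [kg·m·s⁻¹] = kg·m²·s⁻²
All reduce to kg·m²·s⁻² except A., which is kg·m²·s⁻¹.

A.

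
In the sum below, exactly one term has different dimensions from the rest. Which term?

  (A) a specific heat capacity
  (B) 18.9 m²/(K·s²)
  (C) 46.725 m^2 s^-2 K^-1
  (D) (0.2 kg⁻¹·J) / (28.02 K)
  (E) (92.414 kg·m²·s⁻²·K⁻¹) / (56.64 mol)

(E)

In SI base units:
  (A) [specific heat capacity] = m²·s⁻²·K⁻¹
  (B) m²·s⁻²·K⁻¹
  (C) m²·s⁻²·K⁻¹
  (D) [m²·s⁻²] / [K] = m²·s⁻²·K⁻¹
  (E) [kg·m²·s⁻²·K⁻¹] / [mol] = kg·m²·s⁻²·K⁻¹·mol⁻¹
All reduce to m²·s⁻²·K⁻¹ except (E), which is kg·m²·s⁻²·K⁻¹·mol⁻¹.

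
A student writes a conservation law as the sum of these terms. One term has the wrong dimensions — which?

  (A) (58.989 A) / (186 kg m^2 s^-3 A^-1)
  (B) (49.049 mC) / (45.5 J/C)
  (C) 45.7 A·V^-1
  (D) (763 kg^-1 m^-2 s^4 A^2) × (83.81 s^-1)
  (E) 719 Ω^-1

Dimensions:
  (A) [A] / [kg·m²·s⁻³·A⁻¹] = kg⁻¹·m⁻²·s³·A²
  (B) [s·A] / [kg·m²·s⁻³·A⁻¹] = kg⁻¹·m⁻²·s⁴·A²
  (C) A·V⁻¹ = A·(J·C⁻¹)⁻¹ = kg⁻¹·m⁻²·s³·A²
  (D) [kg⁻¹·m⁻²·s⁴·A²] · [s⁻¹] = kg⁻¹·m⁻²·s³·A²
  (E) Ω⁻¹ = (V·A⁻¹)⁻¹ = kg⁻¹·m⁻²·s³·A²
All reduce to kg⁻¹·m⁻²·s³·A² except (B), which is kg⁻¹·m⁻²·s⁴·A².

(B)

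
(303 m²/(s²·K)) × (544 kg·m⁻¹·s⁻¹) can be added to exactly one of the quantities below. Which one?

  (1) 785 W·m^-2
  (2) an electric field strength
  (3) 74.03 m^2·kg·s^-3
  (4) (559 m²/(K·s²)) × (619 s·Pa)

Reference: [m²·s⁻²·K⁻¹] · [kg·m⁻¹·s⁻¹] = kg·m·s⁻³·K⁻¹.
Each option:
  (1) W·m⁻² = J·s⁻¹·m⁻² = kg·s⁻³
  (2) [electric field strength] = kg·m·s⁻³·A⁻¹
  (3) kg·m²·s⁻³
  (4) [m²·s⁻²·K⁻¹] · [kg·m⁻¹·s⁻¹] = kg·m·s⁻³·K⁻¹  ← same
Only (4) matches kg·m·s⁻³·K⁻¹.

(4)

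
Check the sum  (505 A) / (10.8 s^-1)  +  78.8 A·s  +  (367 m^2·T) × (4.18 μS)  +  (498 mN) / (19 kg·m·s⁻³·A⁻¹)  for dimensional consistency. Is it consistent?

Yes

Reduce each to base SI dimensions:
  (505 A) / (10.8 s^-1):  [A] / [s⁻¹] = s·A
  78.8 A·s:  A·s = s·A
  (367 m^2·T) × (4.18 μS):  [kg·m²·s⁻²·A⁻¹] · [kg⁻¹·m⁻²·s³·A²] = s·A
  (498 mN) / (19 kg·m·s⁻³·A⁻¹):  [kg·m·s⁻²] / [kg·m·s⁻³·A⁻¹] = s·A
Every term reduces to s·A.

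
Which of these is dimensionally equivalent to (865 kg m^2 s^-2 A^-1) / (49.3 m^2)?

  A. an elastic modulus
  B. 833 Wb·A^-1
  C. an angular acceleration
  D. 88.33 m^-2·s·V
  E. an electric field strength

D.

Reference: [kg·m²·s⁻²·A⁻¹] / [m²] = kg·s⁻²·A⁻¹.
Each option:
  A. [elastic modulus] = kg·m⁻¹·s⁻²
  B. Wb·A⁻¹ = V·s·A⁻¹ = kg·m²·s⁻²·A⁻²
  C. [angular acceleration] = s⁻²
  D. V·s·m⁻² = J·C⁻¹·s·m⁻² = kg·s⁻²·A⁻¹  ← same
  E. [electric field strength] = kg·m·s⁻³·A⁻¹
Only D. matches kg·s⁻²·A⁻¹.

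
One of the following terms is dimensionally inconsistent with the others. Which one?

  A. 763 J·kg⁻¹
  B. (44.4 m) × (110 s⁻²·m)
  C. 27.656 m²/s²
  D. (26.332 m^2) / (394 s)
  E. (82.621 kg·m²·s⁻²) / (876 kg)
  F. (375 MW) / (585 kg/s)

D.

Work out the base dimensions of each:
  A. J·kg⁻¹ = N·m·kg⁻¹ = m²·s⁻²
  B. [m] · [m·s⁻²] = m²·s⁻²
  C. m²·s⁻²
  D. [m²] / [s] = m²·s⁻¹
  E. [kg·m²·s⁻²] / [kg] = m²·s⁻²
  F. [kg·m²·s⁻³] / [kg·s⁻¹] = m²·s⁻²
All reduce to m²·s⁻² except D., which is m²·s⁻¹.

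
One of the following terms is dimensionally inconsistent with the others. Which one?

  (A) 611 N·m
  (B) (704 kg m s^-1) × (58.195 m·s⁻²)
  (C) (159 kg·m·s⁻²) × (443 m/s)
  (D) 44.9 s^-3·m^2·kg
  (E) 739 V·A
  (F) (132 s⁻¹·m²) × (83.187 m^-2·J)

Work out the base dimensions of each:
  (A) N·m = kg·m·s⁻²·m = kg·m²·s⁻²
  (B) [kg·m·s⁻¹] · [m·s⁻²] = kg·m²·s⁻³
  (C) [kg·m·s⁻²] · [m·s⁻¹] = kg·m²·s⁻³
  (D) kg·m²·s⁻³
  (E) V·A = J·C⁻¹·A = kg·m²·s⁻³
  (F) [m²·s⁻¹] · [kg·s⁻²] = kg·m²·s⁻³
All reduce to kg·m²·s⁻³ except (A), which is kg·m²·s⁻².

(A)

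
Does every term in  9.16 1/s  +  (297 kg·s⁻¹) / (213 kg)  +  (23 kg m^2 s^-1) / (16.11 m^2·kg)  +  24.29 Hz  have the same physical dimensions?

Yes

Work out the base dimensions of each:
  9.16 1/s:  s⁻¹
  (297 kg·s⁻¹) / (213 kg):  [kg·s⁻¹] / [kg] = s⁻¹
  (23 kg m^2 s^-1) / (16.11 m^2·kg):  [kg·m²·s⁻¹] / [kg·m²] = s⁻¹
  24.29 Hz:  Hz = s⁻¹
Every term reduces to s⁻¹.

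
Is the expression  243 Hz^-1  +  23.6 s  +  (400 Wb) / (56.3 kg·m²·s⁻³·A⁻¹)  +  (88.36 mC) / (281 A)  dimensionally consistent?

Yes

In SI base units:
  243 Hz^-1:  Hz⁻¹ = (s⁻¹)⁻¹ = s
  23.6 s:  s
  (400 Wb) / (56.3 kg·m²·s⁻³·A⁻¹):  [kg·m²·s⁻²·A⁻¹] / [kg·m²·s⁻³·A⁻¹] = s
  (88.36 mC) / (281 A):  [s·A] / [A] = s
Every term reduces to s.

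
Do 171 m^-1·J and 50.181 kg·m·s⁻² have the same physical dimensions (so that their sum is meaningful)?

Yes

Expand each in SI base units:
  171 m^-1·J:  J·m⁻¹ = N·m·m⁻¹ = kg·m·s⁻²
  50.181 kg·m·s⁻²:  kg·m·s⁻²
Both are kg·m·s⁻², so they have the same dimensions and can be added.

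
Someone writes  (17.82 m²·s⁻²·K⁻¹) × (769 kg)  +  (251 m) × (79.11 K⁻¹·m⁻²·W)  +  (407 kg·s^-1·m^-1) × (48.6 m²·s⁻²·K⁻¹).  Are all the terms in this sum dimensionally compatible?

No

Dimensions:
  (17.82 m²·s⁻²·K⁻¹) × (769 kg):  [m²·s⁻²·K⁻¹] · [kg] = kg·m²·s⁻²·K⁻¹
  (251 m) × (79.11 K⁻¹·m⁻²·W):  [m] · [kg·s⁻³·K⁻¹] = kg·m·s⁻³·K⁻¹
  (407 kg·s^-1·m^-1) × (48.6 m²·s⁻²·K⁻¹):  [kg·m⁻¹·s⁻¹] · [m²·s⁻²·K⁻¹] = kg·m·s⁻³·K⁻¹
The terms do not share a single dimension (kg·m²·s⁻²·K⁻¹ vs kg·m·s⁻³·K⁻¹).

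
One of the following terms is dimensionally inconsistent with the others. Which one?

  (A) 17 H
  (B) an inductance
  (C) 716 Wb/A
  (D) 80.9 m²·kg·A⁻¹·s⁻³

(D)

Expand each in SI base units:
  (A) H = V·s·A⁻¹ = kg·m²·s⁻²·A⁻²
  (B) [inductance] = kg·m²·s⁻²·A⁻²
  (C) Wb·A⁻¹ = V·s·A⁻¹ = kg·m²·s⁻²·A⁻²
  (D) kg·m²·s⁻³·A⁻¹
All reduce to kg·m²·s⁻²·A⁻² except (D), which is kg·m²·s⁻³·A⁻¹.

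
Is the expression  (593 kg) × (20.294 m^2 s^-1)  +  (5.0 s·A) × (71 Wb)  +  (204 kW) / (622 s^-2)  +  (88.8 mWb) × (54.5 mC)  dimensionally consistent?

Yes

Work out the base dimensions of each:
  (593 kg) × (20.294 m^2 s^-1):  [kg] · [m²·s⁻¹] = kg·m²·s⁻¹
  (5.0 s·A) × (71 Wb):  [s·A] · [kg·m²·s⁻²·A⁻¹] = kg·m²·s⁻¹
  (204 kW) / (622 s^-2):  [kg·m²·s⁻³] / [s⁻²] = kg·m²·s⁻¹
  (88.8 mWb) × (54.5 mC):  [kg·m²·s⁻²·A⁻¹] · [s·A] = kg·m²·s⁻¹
Every term reduces to kg·m²·s⁻¹.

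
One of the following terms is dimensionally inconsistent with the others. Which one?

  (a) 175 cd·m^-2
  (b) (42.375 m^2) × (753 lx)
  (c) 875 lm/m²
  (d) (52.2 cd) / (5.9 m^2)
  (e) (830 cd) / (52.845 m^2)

(b)

Reduce each to base SI dimensions:
  (a) cd·m⁻² = m⁻²·cd
  (b) [m²] · [m⁻²·cd] = cd
  (c) lm·m⁻² = cd·m⁻² = m⁻²·cd
  (d) [cd] / [m²] = m⁻²·cd
  (e) [cd] / [m²] = m⁻²·cd
All reduce to m⁻²·cd except (b), which is cd.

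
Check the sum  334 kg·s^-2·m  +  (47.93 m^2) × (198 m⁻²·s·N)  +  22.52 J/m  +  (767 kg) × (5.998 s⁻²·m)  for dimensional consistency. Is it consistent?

No

Dimensions:
  334 kg·s^-2·m:  kg·m·s⁻²
  (47.93 m^2) × (198 m⁻²·s·N):  [m²] · [kg·m⁻¹·s⁻¹] = kg·m·s⁻¹
  22.52 J/m:  J·m⁻¹ = N·m·m⁻¹ = kg·m·s⁻²
  (767 kg) × (5.998 s⁻²·m):  [kg] · [m·s⁻²] = kg·m·s⁻²
The terms do not share a single dimension (kg·m·s⁻² vs kg·m·s⁻¹).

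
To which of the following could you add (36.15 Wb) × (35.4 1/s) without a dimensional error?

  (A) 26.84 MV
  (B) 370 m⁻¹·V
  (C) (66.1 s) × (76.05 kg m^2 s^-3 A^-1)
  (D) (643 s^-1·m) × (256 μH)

(A)

Reference: [kg·m²·s⁻²·A⁻¹] · [s⁻¹] = kg·m²·s⁻³·A⁻¹.
Each option:
  (A) V = J·C⁻¹ = kg·m²·s⁻³·A⁻¹  ← same
  (B) V·m⁻¹ = J·C⁻¹·m⁻¹ = kg·m·s⁻³·A⁻¹
  (C) [s] · [kg·m²·s⁻³·A⁻¹] = kg·m²·s⁻²·A⁻¹
  (D) [m·s⁻¹] · [kg·m²·s⁻²·A⁻²] = kg·m³·s⁻³·A⁻²
Only (A) matches kg·m²·s⁻³·A⁻¹.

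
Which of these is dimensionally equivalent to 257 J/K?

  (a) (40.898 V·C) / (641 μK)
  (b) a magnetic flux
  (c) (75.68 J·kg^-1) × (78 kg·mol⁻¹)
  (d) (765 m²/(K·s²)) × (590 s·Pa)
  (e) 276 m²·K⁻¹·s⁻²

(a)

Reference: J·K⁻¹ = N·m·K⁻¹ = kg·m²·s⁻²·K⁻¹.
Each option:
  (a) [kg·m²·s⁻²] / [K] = kg·m²·s⁻²·K⁻¹  ← same
  (b) [magnetic flux] = kg·m²·s⁻²·A⁻¹
  (c) [m²·s⁻²] · [kg·mol⁻¹] = kg·m²·s⁻²·mol⁻¹
  (d) [m²·s⁻²·K⁻¹] · [kg·m⁻¹·s⁻¹] = kg·m·s⁻³·K⁻¹
  (e) m²·s⁻²·K⁻¹
Only (a) matches kg·m²·s⁻²·K⁻¹.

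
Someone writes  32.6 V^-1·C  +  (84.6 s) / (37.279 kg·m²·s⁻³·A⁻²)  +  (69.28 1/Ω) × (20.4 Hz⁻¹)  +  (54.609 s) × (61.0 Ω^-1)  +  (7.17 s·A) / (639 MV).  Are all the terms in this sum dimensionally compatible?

Yes

Expand each in SI base units:
  32.6 V^-1·C:  C·V⁻¹ = s·A·(J·C⁻¹)⁻¹ = kg⁻¹·m⁻²·s⁴·A²
  (84.6 s) / (37.279 kg·m²·s⁻³·A⁻²):  [s] / [kg·m²·s⁻³·A⁻²] = kg⁻¹·m⁻²·s⁴·A²
  (69.28 1/Ω) × (20.4 Hz⁻¹):  [kg⁻¹·m⁻²·s³·A²] · [s] = kg⁻¹·m⁻²·s⁴·A²
  (54.609 s) × (61.0 Ω^-1):  [s] · [kg⁻¹·m⁻²·s³·A²] = kg⁻¹·m⁻²·s⁴·A²
  (7.17 s·A) / (639 MV):  [s·A] / [kg·m²·s⁻³·A⁻¹] = kg⁻¹·m⁻²·s⁴·A²
Every term reduces to kg⁻¹·m⁻²·s⁴·A².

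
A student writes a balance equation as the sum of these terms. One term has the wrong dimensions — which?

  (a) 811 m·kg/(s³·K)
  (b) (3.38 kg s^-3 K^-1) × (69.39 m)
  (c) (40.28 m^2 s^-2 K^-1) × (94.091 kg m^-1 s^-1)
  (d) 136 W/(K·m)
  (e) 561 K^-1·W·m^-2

Reduce each to base SI dimensions:
  (a) kg·m·s⁻³·K⁻¹
  (b) [kg·s⁻³·K⁻¹] · [m] = kg·m·s⁻³·K⁻¹
  (c) [m²·s⁻²·K⁻¹] · [kg·m⁻¹·s⁻¹] = kg·m·s⁻³·K⁻¹
  (d) W·m⁻¹·K⁻¹ = J·s⁻¹·m⁻¹·K⁻¹ = kg·m·s⁻³·K⁻¹
  (e) W·m⁻²·K⁻¹ = J·s⁻¹·m⁻²·K⁻¹ = kg·s⁻³·K⁻¹
All reduce to kg·m·s⁻³·K⁻¹ except (e), which is kg·s⁻³·K⁻¹.

(e)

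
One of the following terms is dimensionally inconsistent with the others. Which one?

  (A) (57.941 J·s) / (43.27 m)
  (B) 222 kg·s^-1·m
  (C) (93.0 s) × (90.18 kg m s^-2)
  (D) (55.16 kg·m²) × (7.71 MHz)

In SI base units:
  (A) [kg·m²·s⁻¹] / [m] = kg·m·s⁻¹
  (B) kg·m·s⁻¹
  (C) [s] · [kg·m·s⁻²] = kg·m·s⁻¹
  (D) [kg·m²] · [s⁻¹] = kg·m²·s⁻¹
All reduce to kg·m·s⁻¹ except (D), which is kg·m²·s⁻¹.

(D)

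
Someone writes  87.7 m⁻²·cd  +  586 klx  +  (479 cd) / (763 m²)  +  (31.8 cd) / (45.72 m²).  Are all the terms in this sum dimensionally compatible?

In SI base units:
  87.7 m⁻²·cd:  cd·m⁻² = m⁻²·cd
  586 klx:  lx = lm·m⁻² = m⁻²·cd
  (479 cd) / (763 m²):  [cd] / [m²] = m⁻²·cd
  (31.8 cd) / (45.72 m²):  [cd] / [m²] = m⁻²·cd
Every term reduces to m⁻²·cd.

Yes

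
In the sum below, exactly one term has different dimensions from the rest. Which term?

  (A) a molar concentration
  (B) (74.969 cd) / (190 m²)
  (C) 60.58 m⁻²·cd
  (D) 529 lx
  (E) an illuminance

In SI base units:
  (A) [molar concentration] = m⁻³·mol
  (B) [cd] / [m²] = m⁻²·cd
  (C) m⁻²·cd
  (D) lx = lm·m⁻² = m⁻²·cd
  (E) [illuminance] = m⁻²·cd
All reduce to m⁻²·cd except (A), which is m⁻³·mol.

(A)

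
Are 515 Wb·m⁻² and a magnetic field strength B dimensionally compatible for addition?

Reduce each to base SI dimensions:
  515 Wb·m⁻²:  Wb·m⁻² = V·s·m⁻² = kg·s⁻²·A⁻¹
  a magnetic field strength B:  [magnetic field strength B] = kg·s⁻²·A⁻¹
Both are kg·s⁻²·A⁻¹, so they have the same dimensions and can be added.

Yes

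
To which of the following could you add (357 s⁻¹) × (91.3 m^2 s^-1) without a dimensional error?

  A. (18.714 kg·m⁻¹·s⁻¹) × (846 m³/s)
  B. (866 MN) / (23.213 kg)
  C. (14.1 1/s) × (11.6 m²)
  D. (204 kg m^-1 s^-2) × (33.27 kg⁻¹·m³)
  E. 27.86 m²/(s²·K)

Reference: [s⁻¹] · [m²·s⁻¹] = m²·s⁻².
Each option:
  A. [kg·m⁻¹·s⁻¹] · [m³·s⁻¹] = kg·m²·s⁻²
  B. [kg·m·s⁻²] / [kg] = m·s⁻²
  C. [s⁻¹] · [m²] = m²·s⁻¹
  D. [kg·m⁻¹·s⁻²] · [kg⁻¹·m³] = m²·s⁻²  ← same
  E. m²·s⁻²·K⁻¹
Only D. matches m²·s⁻².

D.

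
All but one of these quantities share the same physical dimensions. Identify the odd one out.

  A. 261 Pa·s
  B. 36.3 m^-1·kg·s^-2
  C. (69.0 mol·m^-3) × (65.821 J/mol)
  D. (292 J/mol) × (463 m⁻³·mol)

A.

Reduce each to base SI dimensions:
  A. Pa·s = N·m⁻²·s = kg·m⁻¹·s⁻¹
  B. kg·m⁻¹·s⁻²
  C. [m⁻³·mol] · [kg·m²·s⁻²·mol⁻¹] = kg·m⁻¹·s⁻²
  D. [kg·m²·s⁻²·mol⁻¹] · [m⁻³·mol] = kg·m⁻¹·s⁻²
All reduce to kg·m⁻¹·s⁻² except A., which is kg·m⁻¹·s⁻¹.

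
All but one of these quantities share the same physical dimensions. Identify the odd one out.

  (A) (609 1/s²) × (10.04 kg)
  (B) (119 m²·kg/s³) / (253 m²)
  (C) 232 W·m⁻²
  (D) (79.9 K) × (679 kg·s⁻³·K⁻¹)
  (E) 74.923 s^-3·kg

(A)

Reduce each to base SI dimensions:
  (A) [s⁻²] · [kg] = kg·s⁻²
  (B) [kg·m²·s⁻³] / [m²] = kg·s⁻³
  (C) W·m⁻² = J·s⁻¹·m⁻² = kg·s⁻³
  (D) [K] · [kg·s⁻³·K⁻¹] = kg·s⁻³
  (E) kg·s⁻³
All reduce to kg·s⁻³ except (A), which is kg·s⁻².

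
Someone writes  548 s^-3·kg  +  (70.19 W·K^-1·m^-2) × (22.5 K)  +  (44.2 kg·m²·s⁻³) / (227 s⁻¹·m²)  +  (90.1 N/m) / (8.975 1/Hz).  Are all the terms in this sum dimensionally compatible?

Work out the base dimensions of each:
  548 s^-3·kg:  kg·s⁻³
  (70.19 W·K^-1·m^-2) × (22.5 K):  [kg·s⁻³·K⁻¹] · [K] = kg·s⁻³
  (44.2 kg·m²·s⁻³) / (227 s⁻¹·m²):  [kg·m²·s⁻³] / [m²·s⁻¹] = kg·s⁻²
  (90.1 N/m) / (8.975 1/Hz):  [kg·s⁻²] / [s] = kg·s⁻³
The terms do not share a single dimension (kg·s⁻² vs kg·s⁻³).

No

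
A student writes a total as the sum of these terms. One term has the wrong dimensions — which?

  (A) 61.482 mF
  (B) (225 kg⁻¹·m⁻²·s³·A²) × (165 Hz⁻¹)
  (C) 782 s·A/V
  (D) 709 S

Work out the base dimensions of each:
  (A) F = C·V⁻¹ = kg⁻¹·m⁻²·s⁴·A²
  (B) [kg⁻¹·m⁻²·s³·A²] · [s] = kg⁻¹·m⁻²·s⁴·A²
  (C) A·s·V⁻¹ = A·s·(J·C⁻¹)⁻¹ = kg⁻¹·m⁻²·s⁴·A²
  (D) S = Ω⁻¹ = kg⁻¹·m⁻²·s³·A²
All reduce to kg⁻¹·m⁻²·s⁴·A² except (D), which is kg⁻¹·m⁻²·s³·A².

(D)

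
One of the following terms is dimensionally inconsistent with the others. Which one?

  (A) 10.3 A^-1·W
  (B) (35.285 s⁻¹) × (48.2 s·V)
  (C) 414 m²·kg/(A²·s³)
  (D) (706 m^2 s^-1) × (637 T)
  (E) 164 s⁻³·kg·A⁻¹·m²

Work out the base dimensions of each:
  (A) W·A⁻¹ = J·s⁻¹·A⁻¹ = kg·m²·s⁻³·A⁻¹
  (B) [s⁻¹] · [kg·m²·s⁻²·A⁻¹] = kg·m²·s⁻³·A⁻¹
  (C) kg·m²·s⁻³·A⁻²
  (D) [m²·s⁻¹] · [kg·s⁻²·A⁻¹] = kg·m²·s⁻³·A⁻¹
  (E) kg·m²·s⁻³·A⁻¹
All reduce to kg·m²·s⁻³·A⁻¹ except (C), which is kg·m²·s⁻³·A⁻².

(C)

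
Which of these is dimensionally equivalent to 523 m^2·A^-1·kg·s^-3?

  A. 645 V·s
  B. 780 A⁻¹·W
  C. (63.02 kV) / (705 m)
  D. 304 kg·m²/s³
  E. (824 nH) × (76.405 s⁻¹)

Reference: kg·m²·s⁻³·A⁻¹.
Each option:
  A. V·s = J·C⁻¹·s = kg·m²·s⁻²·A⁻¹
  B. W·A⁻¹ = J·s⁻¹·A⁻¹ = kg·m²·s⁻³·A⁻¹  ← same
  C. [kg·m²·s⁻³·A⁻¹] / [m] = kg·m·s⁻³·A⁻¹
  D. kg·m²·s⁻³
  E. [kg·m²·s⁻²·A⁻²] · [s⁻¹] = kg·m²·s⁻³·A⁻²
Only B. matches kg·m²·s⁻³·A⁻¹.

B.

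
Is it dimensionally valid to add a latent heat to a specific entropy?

Reduce each to base SI dimensions:
  a latent heat:  [latent heat] = m²·s⁻²
  a specific entropy:  [specific entropy] = m²·s⁻²·K⁻¹
m²·s⁻² ≠ m²·s⁻²·K⁻¹, so they cannot be added.

No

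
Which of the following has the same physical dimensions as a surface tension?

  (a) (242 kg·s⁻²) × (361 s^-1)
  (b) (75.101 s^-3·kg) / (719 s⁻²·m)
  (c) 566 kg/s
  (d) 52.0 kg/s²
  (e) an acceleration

Reference: [surface tension] = kg·s⁻².
Each option:
  (a) [kg·s⁻²] · [s⁻¹] = kg·s⁻³
  (b) [kg·s⁻³] / [m·s⁻²] = kg·m⁻¹·s⁻¹
  (c) kg·s⁻¹
  (d) kg·s⁻²  ← same
  (e) [acceleration] = m·s⁻²
Only (d) matches kg·s⁻².

(d)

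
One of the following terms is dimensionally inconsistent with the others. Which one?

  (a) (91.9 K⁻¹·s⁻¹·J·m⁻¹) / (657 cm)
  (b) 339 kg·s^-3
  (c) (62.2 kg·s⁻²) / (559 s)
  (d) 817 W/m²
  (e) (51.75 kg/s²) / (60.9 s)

(a)

Expand each in SI base units:
  (a) [kg·m·s⁻³·K⁻¹] / [m] = kg·s⁻³·K⁻¹
  (b) kg·s⁻³
  (c) [kg·s⁻²] / [s] = kg·s⁻³
  (d) W·m⁻² = J·s⁻¹·m⁻² = kg·s⁻³
  (e) [kg·s⁻²] / [s] = kg·s⁻³
All reduce to kg·s⁻³ except (a), which is kg·s⁻³·K⁻¹.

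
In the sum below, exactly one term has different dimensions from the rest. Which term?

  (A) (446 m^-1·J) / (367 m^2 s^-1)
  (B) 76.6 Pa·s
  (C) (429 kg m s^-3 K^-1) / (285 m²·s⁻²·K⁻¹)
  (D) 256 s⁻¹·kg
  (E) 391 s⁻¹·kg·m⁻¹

Dimensions:
  (A) [kg·m·s⁻²] / [m²·s⁻¹] = kg·m⁻¹·s⁻¹
  (B) Pa·s = N·m⁻²·s = kg·m⁻¹·s⁻¹
  (C) [kg·m·s⁻³·K⁻¹] / [m²·s⁻²·K⁻¹] = kg·m⁻¹·s⁻¹
  (D) kg·s⁻¹
  (E) kg·m⁻¹·s⁻¹
All reduce to kg·m⁻¹·s⁻¹ except (D), which is kg·s⁻¹.

(D)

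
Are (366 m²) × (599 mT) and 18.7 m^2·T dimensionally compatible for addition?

Reduce each to base SI dimensions:
  (366 m²) × (599 mT):  [m²] · [kg·s⁻²·A⁻¹] = kg·m²·s⁻²·A⁻¹
  18.7 m^2·T:  T·m² = Wb·m⁻²·m² = kg·m²·s⁻²·A⁻¹
Both are kg·m²·s⁻²·A⁻¹, so they have the same dimensions and can be added.

Yes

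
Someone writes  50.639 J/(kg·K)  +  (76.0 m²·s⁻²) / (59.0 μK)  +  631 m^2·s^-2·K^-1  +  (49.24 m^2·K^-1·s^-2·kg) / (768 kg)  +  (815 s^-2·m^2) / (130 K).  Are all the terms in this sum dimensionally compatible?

Expand each in SI base units:
  50.639 J/(kg·K):  J·kg⁻¹·K⁻¹ = N·m·kg⁻¹·K⁻¹ = m²·s⁻²·K⁻¹
  (76.0 m²·s⁻²) / (59.0 μK):  [m²·s⁻²] / [K] = m²·s⁻²·K⁻¹
  631 m^2·s^-2·K^-1:  m²·s⁻²·K⁻¹
  (49.24 m^2·K^-1·s^-2·kg) / (768 kg):  [kg·m²·s⁻²·K⁻¹] / [kg] = m²·s⁻²·K⁻¹
  (815 s^-2·m^2) / (130 K):  [m²·s⁻²] / [K] = m²·s⁻²·K⁻¹
Every term reduces to m²·s⁻²·K⁻¹.

Yes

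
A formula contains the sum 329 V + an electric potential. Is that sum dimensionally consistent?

Yes

Dimensions:
  329 V:  V = J·C⁻¹ = kg·m²·s⁻³·A⁻¹
  an electric potential:  [electric potential] = kg·m²·s⁻³·A⁻¹
Both are kg·m²·s⁻³·A⁻¹, so they have the same dimensions and can be added.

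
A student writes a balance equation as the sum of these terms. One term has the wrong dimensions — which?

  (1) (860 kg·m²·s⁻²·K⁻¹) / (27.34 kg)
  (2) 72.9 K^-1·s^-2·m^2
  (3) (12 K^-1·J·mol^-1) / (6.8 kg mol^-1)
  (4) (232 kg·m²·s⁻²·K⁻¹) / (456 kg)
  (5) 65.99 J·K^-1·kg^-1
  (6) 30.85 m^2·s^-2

Work out the base dimensions of each:
  (1) [kg·m²·s⁻²·K⁻¹] / [kg] = m²·s⁻²·K⁻¹
  (2) m²·s⁻²·K⁻¹
  (3) [kg·m²·s⁻²·K⁻¹·mol⁻¹] / [kg·mol⁻¹] = m²·s⁻²·K⁻¹
  (4) [kg·m²·s⁻²·K⁻¹] / [kg] = m²·s⁻²·K⁻¹
  (5) J·kg⁻¹·K⁻¹ = N·m·kg⁻¹·K⁻¹ = m²·s⁻²·K⁻¹
  (6) m²·s⁻²
All reduce to m²·s⁻²·K⁻¹ except (6), which is m²·s⁻².

(6)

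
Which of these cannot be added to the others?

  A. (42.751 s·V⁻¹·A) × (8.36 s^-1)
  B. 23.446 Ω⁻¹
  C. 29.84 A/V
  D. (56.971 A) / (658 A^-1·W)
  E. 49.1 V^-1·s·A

E.

Dimensions:
  A. [kg⁻¹·m⁻²·s⁴·A²] · [s⁻¹] = kg⁻¹·m⁻²·s³·A²
  B. Ω⁻¹ = (V·A⁻¹)⁻¹ = kg⁻¹·m⁻²·s³·A²
  C. A·V⁻¹ = A·(J·C⁻¹)⁻¹ = kg⁻¹·m⁻²·s³·A²
  D. [A] / [kg·m²·s⁻³·A⁻¹] = kg⁻¹·m⁻²·s³·A²
  E. A·s·V⁻¹ = A·s·(J·C⁻¹)⁻¹ = kg⁻¹·m⁻²·s⁴·A²
All reduce to kg⁻¹·m⁻²·s³·A² except E., which is kg⁻¹·m⁻²·s⁴·A².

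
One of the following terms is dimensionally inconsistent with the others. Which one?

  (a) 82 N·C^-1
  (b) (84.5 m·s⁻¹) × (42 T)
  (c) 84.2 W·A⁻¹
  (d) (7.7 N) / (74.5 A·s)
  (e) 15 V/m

Work out the base dimensions of each:
  (a) N·C⁻¹ = kg·m·s⁻²·(s·A)⁻¹ = kg·m·s⁻³·A⁻¹
  (b) [m·s⁻¹] · [kg·s⁻²·A⁻¹] = kg·m·s⁻³·A⁻¹
  (c) W·A⁻¹ = J·s⁻¹·A⁻¹ = kg·m²·s⁻³·A⁻¹
  (d) [kg·m·s⁻²] / [s·A] = kg·m·s⁻³·A⁻¹
  (e) V·m⁻¹ = J·C⁻¹·m⁻¹ = kg·m·s⁻³·A⁻¹
All reduce to kg·m·s⁻³·A⁻¹ except (c), which is kg·m²·s⁻³·A⁻¹.

(c)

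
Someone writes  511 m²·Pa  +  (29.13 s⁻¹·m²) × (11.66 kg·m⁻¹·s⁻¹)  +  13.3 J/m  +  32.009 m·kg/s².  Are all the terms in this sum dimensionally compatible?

Work out the base dimensions of each:
  511 m²·Pa:  Pa·m² = N·m⁻²·m² = kg·m·s⁻²
  (29.13 s⁻¹·m²) × (11.66 kg·m⁻¹·s⁻¹):  [m²·s⁻¹] · [kg·m⁻¹·s⁻¹] = kg·m·s⁻²
  13.3 J/m:  J·m⁻¹ = N·m·m⁻¹ = kg·m·s⁻²
  32.009 m·kg/s²:  kg·m·s⁻²
Every term reduces to kg·m·s⁻².

Yes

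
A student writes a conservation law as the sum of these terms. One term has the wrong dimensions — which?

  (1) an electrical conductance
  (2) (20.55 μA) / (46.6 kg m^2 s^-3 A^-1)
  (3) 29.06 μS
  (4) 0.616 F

(4)

Dimensions:
  (1) [electrical conductance] = kg⁻¹·m⁻²·s³·A²
  (2) [A] / [kg·m²·s⁻³·A⁻¹] = kg⁻¹·m⁻²·s³·A²
  (3) S = Ω⁻¹ = kg⁻¹·m⁻²·s³·A²
  (4) F = C·V⁻¹ = kg⁻¹·m⁻²·s⁴·A²
All reduce to kg⁻¹·m⁻²·s³·A² except (4), which is kg⁻¹·m⁻²·s⁴·A².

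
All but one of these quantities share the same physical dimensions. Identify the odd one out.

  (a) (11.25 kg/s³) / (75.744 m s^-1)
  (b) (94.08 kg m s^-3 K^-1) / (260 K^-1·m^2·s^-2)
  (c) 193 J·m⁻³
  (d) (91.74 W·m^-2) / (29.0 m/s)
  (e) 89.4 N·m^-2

(b)

Work out the base dimensions of each:
  (a) [kg·s⁻³] / [m·s⁻¹] = kg·m⁻¹·s⁻²
  (b) [kg·m·s⁻³·K⁻¹] / [m²·s⁻²·K⁻¹] = kg·m⁻¹·s⁻¹
  (c) J·m⁻³ = N·m·m⁻³ = kg·m⁻¹·s⁻²
  (d) [kg·s⁻³] / [m·s⁻¹] = kg·m⁻¹·s⁻²
  (e) N·m⁻² = kg·m·s⁻²·m⁻² = kg·m⁻¹·s⁻²
All reduce to kg·m⁻¹·s⁻² except (b), which is kg·m⁻¹·s⁻¹.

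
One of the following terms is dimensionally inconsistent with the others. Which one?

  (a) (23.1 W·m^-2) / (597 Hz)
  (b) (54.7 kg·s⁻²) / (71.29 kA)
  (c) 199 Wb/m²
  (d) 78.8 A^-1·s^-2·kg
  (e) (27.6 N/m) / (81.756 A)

(a)

Expand each in SI base units:
  (a) [kg·s⁻³] / [s⁻¹] = kg·s⁻²
  (b) [kg·s⁻²] / [A] = kg·s⁻²·A⁻¹
  (c) Wb·m⁻² = V·s·m⁻² = kg·s⁻²·A⁻¹
  (d) kg·s⁻²·A⁻¹
  (e) [kg·s⁻²] / [A] = kg·s⁻²·A⁻¹
All reduce to kg·s⁻²·A⁻¹ except (a), which is kg·s⁻².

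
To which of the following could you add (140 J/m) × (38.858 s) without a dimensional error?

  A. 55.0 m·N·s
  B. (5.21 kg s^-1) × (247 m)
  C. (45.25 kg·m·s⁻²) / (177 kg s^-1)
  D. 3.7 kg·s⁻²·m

B.

Reference: [kg·m·s⁻²] · [s] = kg·m·s⁻¹.
Each option:
  A. N·m·s = kg·m·s⁻²·m·s = kg·m²·s⁻¹
  B. [kg·s⁻¹] · [m] = kg·m·s⁻¹  ← same
  C. [kg·m·s⁻²] / [kg·s⁻¹] = m·s⁻¹
  D. kg·m·s⁻²
Only B. matches kg·m·s⁻¹.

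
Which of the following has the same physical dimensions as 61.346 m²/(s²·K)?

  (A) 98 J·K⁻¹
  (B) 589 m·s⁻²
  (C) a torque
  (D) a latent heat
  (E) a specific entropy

Reference: m²·s⁻²·K⁻¹.
Each option:
  (A) J·K⁻¹ = N·m·K⁻¹ = kg·m²·s⁻²·K⁻¹
  (B) m·s⁻²
  (C) [torque] = kg·m²·s⁻²
  (D) [latent heat] = m²·s⁻²
  (E) [specific entropy] = m²·s⁻²·K⁻¹  ← same
Only (E) matches m²·s⁻²·K⁻¹.

(E)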